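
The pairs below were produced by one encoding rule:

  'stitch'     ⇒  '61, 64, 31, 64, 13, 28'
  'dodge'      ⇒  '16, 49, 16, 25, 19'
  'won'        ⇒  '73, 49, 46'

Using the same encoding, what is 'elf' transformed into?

19, 40, 22

Each letter becomes 3×(its alphabet position, a=1..z=26) + 4.
Applying it to elf: e=5→19, l=12→40, f=6→22.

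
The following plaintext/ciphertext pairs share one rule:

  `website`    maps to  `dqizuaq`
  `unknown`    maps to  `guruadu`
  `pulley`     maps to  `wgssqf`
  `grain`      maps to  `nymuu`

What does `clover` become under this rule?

jsacqy

The rule splits by letter class: vowels +12, consonants +7.
For clover: c(cons)+7=j, l(cons)+7=s, o(vowel)+12=a, v(cons)+7=c, e(vowel)+12=q, r(cons)+7=y.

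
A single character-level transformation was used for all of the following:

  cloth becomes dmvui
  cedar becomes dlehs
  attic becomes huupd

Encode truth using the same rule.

usbui

The rule splits by letter class: vowels +7, consonants +1.
Applying it to truth: t(cons)+1=u, r(cons)+1=s, u(vowel)+7=b, t(cons)+1=u, h(cons)+1=i.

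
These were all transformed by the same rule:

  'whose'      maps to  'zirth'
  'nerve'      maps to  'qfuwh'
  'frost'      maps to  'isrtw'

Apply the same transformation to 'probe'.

ssrch

Shifts by position in whose: pos 0: w→z (+3), pos 1: h→i (+1), pos 2: o→r (+3), pos 3: s→t (+1) — repeating every 2. The shifts repeat in a cycle of length 2: positions 0,1,… shift by +3, +1, then the pattern repeats.
For probe: p+3=s, r+1=s, o+3=r, b+1=c, e+3=h.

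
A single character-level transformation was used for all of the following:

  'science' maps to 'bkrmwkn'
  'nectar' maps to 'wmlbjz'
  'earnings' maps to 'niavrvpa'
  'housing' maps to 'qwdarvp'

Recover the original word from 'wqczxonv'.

nitrogen

Shifts by position in science: pos 0: s→b (+9), pos 1: c→k (+8), pos 2: i→r (+9), pos 3: e→m (+8) — repeating every 2. A repeating key of period 2 is used — shifts +9, +8 over and over.
Reversing it on wqczxonv: w−9=n, q−8=i, c−9=t, z−8=r, x−9=o, o−8=g, n−9=e, v−8=n.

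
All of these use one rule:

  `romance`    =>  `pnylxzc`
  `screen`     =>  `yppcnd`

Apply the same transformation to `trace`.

The output letters match the input read backwards, each shifted +11: romance reversed is ecnamor. Two steps: reverse the string, then apply a Caesar shift of +11.
Applying it to trace: reverse → ecart; then shift: e+11=p, c+11=n, a+11=l, r+11=c, t+11=e.

pnlce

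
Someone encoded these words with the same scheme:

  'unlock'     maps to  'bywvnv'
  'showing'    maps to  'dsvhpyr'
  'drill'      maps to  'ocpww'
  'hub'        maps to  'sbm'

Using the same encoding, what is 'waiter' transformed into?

The shift depends on letter class: consonant n→y is +11, but vowel u→b is +7. Vowels shift forward by 7 and consonants shift forward by 11.
Applying it to waiter: w(cons)+11=h, a(vowel)+7=h, i(vowel)+7=p, t(cons)+11=e, e(vowel)+7=l, r(cons)+11=c.

hhpelc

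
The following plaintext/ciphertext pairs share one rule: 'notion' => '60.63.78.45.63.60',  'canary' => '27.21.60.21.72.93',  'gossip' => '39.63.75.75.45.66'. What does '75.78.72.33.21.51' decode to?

streak

n(#14)→60 and o(#15)→63: differences scale by 3, so n = 3·pos + 18. The formula is n = 3×(alphabet index, a=1) + 18.
Reversing it on 75.78.72.33.21.51: 75→(75−18)÷3=19=s, 78→(78−18)÷3=20=t, 72→(72−18)÷3=18=r, 33→(33−18)÷3=5=e, 21→(21−18)÷3=1=a, 51→(51−18)÷3=11=k.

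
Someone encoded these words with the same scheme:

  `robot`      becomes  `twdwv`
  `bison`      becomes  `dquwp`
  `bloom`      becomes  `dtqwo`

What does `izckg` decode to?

grace

Shifts by position in robot: pos 0: r→t (+2), pos 1: o→w (+8), pos 2: b→d (+2), pos 3: o→w (+8) — repeating every 2. It's a Vigenère-style cipher with numeric key [2,8]: position i shifts by key[i mod 2].
Undoing it on izckg: i−2=g, z−8=r, c−2=a, k−8=c, g−2=e.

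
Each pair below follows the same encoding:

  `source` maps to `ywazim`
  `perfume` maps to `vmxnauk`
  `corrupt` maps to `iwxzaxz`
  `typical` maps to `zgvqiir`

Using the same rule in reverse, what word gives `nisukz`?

Shifts by position in source: pos 0: s→y (+6), pos 1: o→w (+8), pos 2: u→a (+6), pos 3: r→z (+8) — repeating every 2. A repeating key of period 2 is used — shifts +6, +8 over and over.
Reversing it on nisukz: n−6=h, i−8=a, s−6=m, u−8=m, k−6=e, z−8=r.

hammer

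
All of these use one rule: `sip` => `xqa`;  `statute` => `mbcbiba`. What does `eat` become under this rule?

The output letters match the input read backwards, each shifted +8: sip reversed is pis. Two steps: reverse the string, then apply a Caesar shift of +8.
For eat: reverse → tae; then shift: t+8=b, a+8=i, e+8=m.

bim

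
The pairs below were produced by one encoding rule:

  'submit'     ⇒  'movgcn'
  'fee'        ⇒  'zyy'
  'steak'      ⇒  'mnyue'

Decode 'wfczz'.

cliff

Compare letters: s→m is +20, u→o is +20, b→v is +20 — a constant shift. This is a Caesar cipher with shift 20.
Reversing it on wfczz: w−20=c, f−20=l, c−20=i, z−20=f, z−20=f.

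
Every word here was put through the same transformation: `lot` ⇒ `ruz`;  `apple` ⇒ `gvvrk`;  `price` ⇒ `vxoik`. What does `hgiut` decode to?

Compare letters: l→r is +6, o→u is +6, t→z is +6 — a constant shift. Each letter is shifted forward by 6 in the alphabet (a Caesar shift of +6).
Undoing it on hgiut: h−6=b, g−6=a, i−6=c, u−6=o, t−6=n.

bacon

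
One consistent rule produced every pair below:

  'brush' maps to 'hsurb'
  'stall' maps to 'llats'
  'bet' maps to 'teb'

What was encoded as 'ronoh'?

It's just the letters in reverse order.
Decoding ronoh: then reverse → honor.

honor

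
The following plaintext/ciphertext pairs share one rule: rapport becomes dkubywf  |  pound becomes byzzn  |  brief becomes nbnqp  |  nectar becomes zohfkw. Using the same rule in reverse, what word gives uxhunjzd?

incident

A repeating key of period 3 is used — shifts +12, +10, +5 over and over.
Decoding uxhunjzd: u−12=i, x−10=n, h−5=c, u−12=i, n−10=d, j−5=e, z−12=n, d−10=t.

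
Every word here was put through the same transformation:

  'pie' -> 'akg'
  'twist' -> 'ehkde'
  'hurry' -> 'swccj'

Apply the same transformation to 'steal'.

The shift depends on letter class: consonant p→a is +11, but vowel i→k is +2. Vowels shift forward by 2 and consonants shift forward by 11.
Applying it to steal: s(cons)+11=d, t(cons)+11=e, e(vowel)+2=g, a(vowel)+2=c, l(cons)+11=w.

degcw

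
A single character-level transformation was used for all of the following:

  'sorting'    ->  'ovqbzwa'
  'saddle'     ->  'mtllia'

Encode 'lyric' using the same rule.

Read the word backwards and shift each letter +8.
For lyric: reverse → ciryl; then shift: c+8=k, i+8=q, r+8=z, y+8=g, l+8=t.

kqzgt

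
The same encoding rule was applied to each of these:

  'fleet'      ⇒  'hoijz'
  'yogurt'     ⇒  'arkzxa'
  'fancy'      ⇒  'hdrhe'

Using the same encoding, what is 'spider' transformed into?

In fleet: f→h is +2, l→o is +3, e→i is +4, e→j is +5 — the shift increases by 1 each position. Each letter shifts forward by (position + 2), i.e. 2, 3, 4, … — the shift grows by one for each successive letter.
Applying it to spider: s+2=u, p+3=s, i+4=m, d+5=i, e+6=k, r+7=y.

usmiky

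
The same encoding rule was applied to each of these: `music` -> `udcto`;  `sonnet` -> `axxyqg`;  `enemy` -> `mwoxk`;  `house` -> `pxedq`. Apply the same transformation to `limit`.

trwtf

In music: m→u is +8, u→d is +9, s→c is +10, i→t is +11 — the shift increases by 1 each position. The shift increases by 1 at each position, starting from +8: 8, 9, 10, ….
For limit: l+8=t, i+9=r, m+10=w, i+11=t, t+12=f.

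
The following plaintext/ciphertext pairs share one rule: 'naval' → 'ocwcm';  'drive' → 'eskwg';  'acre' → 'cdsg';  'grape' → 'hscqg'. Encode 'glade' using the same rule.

hmceg

The shift depends on letter class: consonant n→o is +1, but vowel a→c is +2. Vowels shift forward by 2 and consonants shift forward by 1.
On glade: g(cons)+1=h, l(cons)+1=m, a(vowel)+2=c, d(cons)+1=e, e(vowel)+2=g.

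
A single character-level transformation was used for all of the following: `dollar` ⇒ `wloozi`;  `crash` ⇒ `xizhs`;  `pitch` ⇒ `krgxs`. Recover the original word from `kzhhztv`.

passage

Each pair mirrors across the alphabet (d↔w, o↔l, l↔o): positions sum to 25. Each letter is replaced by its mirror in the alphabet: a↔z, b↔y, c↔x, and so on (the Atbash cipher).
Decoding kzhhztv: k↔p, z↔a, h↔s, h↔s, z↔a, t↔g, v↔e.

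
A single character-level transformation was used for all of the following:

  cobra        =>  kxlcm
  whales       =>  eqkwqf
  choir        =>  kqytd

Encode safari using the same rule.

ajpldv

Each letter shifts forward by (position + 8), i.e. 8, 9, 10, … — the shift grows by one for each successive letter.
For safari: s+8=a, a+9=j, f+10=p, a+11=l, r+12=d, i+13=v.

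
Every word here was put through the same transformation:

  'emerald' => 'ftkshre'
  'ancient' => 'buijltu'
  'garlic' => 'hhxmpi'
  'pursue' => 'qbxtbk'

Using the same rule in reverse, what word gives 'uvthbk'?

tongue

Shifts by position in emerald: pos 0: e→f (+1), pos 1: m→t (+7), pos 2: e→k (+6), pos 3: r→s (+1), pos 4: a→h (+7), pos 5: l→r (+6) — repeating every 3. The shifts repeat in a cycle of length 3: positions 0,1,… shift by +1, +7, +6, then the pattern repeats.
Undoing it on uvthbk: u−1=t, v−7=o, t−6=n, h−1=g, b−7=u, k−6=e.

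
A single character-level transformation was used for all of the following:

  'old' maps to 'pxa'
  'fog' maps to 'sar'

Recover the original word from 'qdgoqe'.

secure

The word is reversed, then every letter is shifted forward by 12.
Decoding qdgoqe: shift back: q−12=e, d−12=r, g−12=u, o−12=c, q−12=e, e−12=s → eruces; then reverse → secure.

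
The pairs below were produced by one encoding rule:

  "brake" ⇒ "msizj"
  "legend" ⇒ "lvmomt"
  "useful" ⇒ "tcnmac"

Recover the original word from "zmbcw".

outer

The output letters match the input read backwards, each shifted +8: brake reversed is ekarb. Read the word backwards and shift each letter +8.
Undoing it on zmbcw: shift back: z−8=r, m−8=e, b−8=t, c−8=u, w−8=o → retuo; then reverse → outer.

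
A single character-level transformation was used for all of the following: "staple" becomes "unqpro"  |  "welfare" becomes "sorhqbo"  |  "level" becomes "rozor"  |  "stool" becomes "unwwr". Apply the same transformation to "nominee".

dwkmdoo

s(18)→u(20) and t(19)→n(13) fit y≡19x+16 (mod 26); the inverse of 19 mod 26 is 11. This is an affine cipher: with a=0,…,z=25, each position x becomes (19x+16) mod 26.
Applying it to nominee: n(13)→19·13+16≡3=d; o(14)→19·14+16≡22=w; m(12)→19·12+16≡10=k; i(8)→19·8+16≡12=m; n(13)→19·13+16≡3=d; e(4)→19·4+16≡14=o; e(4)→19·4+16≡14=o (all mod 26).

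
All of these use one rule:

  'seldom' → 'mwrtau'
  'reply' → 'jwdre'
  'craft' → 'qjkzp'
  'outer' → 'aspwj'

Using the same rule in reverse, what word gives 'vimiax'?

s(18)→m(12) and e(4)→w(22) fit y≡3x+10 (mod 26); the inverse of 3 mod 26 is 9. This is an affine cipher: with a=0,…,z=25, each position x becomes (3x+10) mod 26.
Decoding vimiax: v(21)→9·(21−10)≡21=v; i(8)→9·(8−10)≡8=i; m(12)→9·(12−10)≡18=s; i(8)→9·(8−10)≡8=i; a(0)→9·(0−10)≡14=o; x(23)→9·(23−10)≡13=n (all mod 26).

vision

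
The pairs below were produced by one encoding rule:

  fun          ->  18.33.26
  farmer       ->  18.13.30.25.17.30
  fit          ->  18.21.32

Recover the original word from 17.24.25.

elm

f is letter #6 and maps to 18: an offset of 12. The number is (letter's place in the alphabet, a=1) + 12.
Decoding 17.24.25: 17→(17−12)÷1=5=e, 24→(24−12)÷1=12=l, 25→(25−12)÷1=13=m.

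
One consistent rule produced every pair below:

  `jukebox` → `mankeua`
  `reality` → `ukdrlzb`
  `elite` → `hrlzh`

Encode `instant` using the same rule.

ltvzdtw

Shifts by position in jukebox: pos 0: j→m (+3), pos 1: u→a (+6), pos 2: k→n (+3), pos 3: e→k (+6) — repeating every 2. The shifts repeat in a cycle of length 2: positions 0,1,… shift by +3, +6, then the pattern repeats.
Applying it to instant: i+3=l, n+6=t, s+3=v, t+6=z, a+3=d, n+6=t, t+3=w.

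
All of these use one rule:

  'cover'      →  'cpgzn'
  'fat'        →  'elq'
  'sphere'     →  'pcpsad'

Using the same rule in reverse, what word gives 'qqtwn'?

The word is reversed, then every letter is shifted forward by 11.
Decoding qqtwn: shift back: q−11=f, q−11=f, t−11=i, w−11=l, n−11=c → ffilc; then reverse → cliff.

cliff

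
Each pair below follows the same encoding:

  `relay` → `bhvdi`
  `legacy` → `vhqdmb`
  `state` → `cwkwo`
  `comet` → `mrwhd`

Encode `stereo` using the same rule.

Shifts by position in relay: pos 0: r→b (+10), pos 1: e→h (+3), pos 2: l→v (+10), pos 3: a→d (+3) — repeating every 2. A repeating key of period 2 is used — shifts +10, +3 over and over.
On stereo: s+10=c, t+3=w, e+10=o, r+3=u, e+10=o, o+3=r.

cwouor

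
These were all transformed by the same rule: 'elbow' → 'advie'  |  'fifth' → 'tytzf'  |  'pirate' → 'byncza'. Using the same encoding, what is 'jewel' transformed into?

Treating letters as 0–25, the rule is x ↦ 19x + 2 (mod 26).
Applying it to jewel: j(9)→19·9+2≡17=r; e(4)→19·4+2≡0=a; w(22)→19·22+2≡4=e; e(4)→19·4+2≡0=a; l(11)→19·11+2≡3=d (all mod 26).

raead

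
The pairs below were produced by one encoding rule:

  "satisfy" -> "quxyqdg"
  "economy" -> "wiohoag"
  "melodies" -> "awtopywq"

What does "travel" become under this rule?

s(18)→q(16) and a(0)→u(20) fit y≡7x+20 (mod 26); the inverse of 7 mod 26 is 15. Each letter's alphabet position (a=0..z=25) is mapped through 7·x+20 mod 26 — an affine cipher.
On travel: t(19)→7·19+20≡23=x; r(17)→7·17+20≡9=j; a(0)→7·0+20≡20=u; v(21)→7·21+20≡11=l; e(4)→7·4+20≡22=w; l(11)→7·11+20≡19=t (all mod 26).

xjulwt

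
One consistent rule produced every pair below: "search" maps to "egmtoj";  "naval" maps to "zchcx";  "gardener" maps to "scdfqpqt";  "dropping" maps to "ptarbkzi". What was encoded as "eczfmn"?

sandal

A repeating key of period 2 is used — shifts +12, +2 over and over.
Decoding eczfmn: e−12=s, c−2=a, z−12=n, f−2=d, m−12=a, n−2=l.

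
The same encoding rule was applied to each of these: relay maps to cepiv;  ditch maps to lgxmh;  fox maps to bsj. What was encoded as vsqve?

armor

The output letters match the input read backwards, each shifted +4: relay reversed is yaler. The word is reversed, then every letter is shifted forward by 4.
Decoding vsqve: shift back: v−4=r, s−4=o, q−4=m, v−4=r, e−4=a → romra; then reverse → armor.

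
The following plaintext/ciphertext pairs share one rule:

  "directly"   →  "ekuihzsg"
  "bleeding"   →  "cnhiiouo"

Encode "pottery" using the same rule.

qqwxjxf

In directly: d→e is +1, i→k is +2, r→u is +3, e→i is +4 — the shift increases by 1 each position. Letter i (0-indexed) is shifted by i+1, so successive shifts are 1, 2, 3, ….
For pottery: p+1=q, o+2=q, t+3=w, t+4=x, e+5=j, r+6=x, y+7=f.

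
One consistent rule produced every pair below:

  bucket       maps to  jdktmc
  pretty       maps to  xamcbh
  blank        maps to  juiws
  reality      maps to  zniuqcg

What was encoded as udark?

It's a Vigenère-style cipher with numeric key [8,9]: position i shifts by key[i mod 2].
Undoing it on udark: u−8=m, d−9=u, a−8=s, r−9=i, k−8=c.

music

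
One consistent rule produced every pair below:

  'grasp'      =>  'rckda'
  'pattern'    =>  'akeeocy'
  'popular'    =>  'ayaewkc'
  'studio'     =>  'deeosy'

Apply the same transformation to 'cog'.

nyr

Vowels shift forward by 10 and consonants shift forward by 11.
On cog: c(cons)+11=n, o(vowel)+10=y, g(cons)+11=r.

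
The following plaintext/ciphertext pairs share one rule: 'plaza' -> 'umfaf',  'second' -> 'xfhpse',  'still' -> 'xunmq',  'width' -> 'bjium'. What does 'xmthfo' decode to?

slogan

A repeating key of period 2 is used — shifts +5, +1 over and over.
Reversing it on xmthfo: x−5=s, m−1=l, t−5=o, h−1=g, f−5=a, o−1=n.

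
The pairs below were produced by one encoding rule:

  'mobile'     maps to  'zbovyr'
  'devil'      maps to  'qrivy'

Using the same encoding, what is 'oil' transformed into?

bvy

Compare letters: m→z is +13, o→b is +13, b→o is +13 — a constant shift. Each letter is shifted forward by 13 in the alphabet (a Caesar shift of +13).
On oil: o+13=b, i+13=v, l+13=y.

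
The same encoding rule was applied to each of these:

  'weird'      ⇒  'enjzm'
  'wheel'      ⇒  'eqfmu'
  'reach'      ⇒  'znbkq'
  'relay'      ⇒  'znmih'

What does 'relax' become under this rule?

znmig

Shifts by position in weird: pos 0: w→e (+8), pos 1: e→n (+9), pos 2: i→j (+1), pos 3: r→z (+8), pos 4: d→m (+9) — repeating every 3. The shifts repeat in a cycle of length 3: positions 0,1,… shift by +8, +9, +1, then the pattern repeats.
On relax: r+8=z, e+9=n, l+1=m, a+8=i, x+9=g.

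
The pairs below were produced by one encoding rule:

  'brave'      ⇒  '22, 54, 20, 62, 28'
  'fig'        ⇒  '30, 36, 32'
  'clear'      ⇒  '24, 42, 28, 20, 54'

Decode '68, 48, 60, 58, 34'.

youth

b(#2)→22 and r(#18)→54: differences scale by 2, so n = 2·pos + 18. With a=1..z=26, the number is 2·pos + 18.
Reversing it on 68, 48, 60, 58, 34: 68→(68−18)÷2=25=y, 48→(48−18)÷2=15=o, 60→(60−18)÷2=21=u, 58→(58−18)÷2=20=t, 34→(34−18)÷2=8=h.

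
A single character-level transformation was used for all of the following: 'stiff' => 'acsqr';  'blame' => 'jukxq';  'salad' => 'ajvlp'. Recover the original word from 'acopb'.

Letter i (0-indexed) is shifted by i+8, so successive shifts are 8, 9, 10, ….
Reversing it on acopb: a−8=s, c−9=t, o−10=e, p−11=e, b−12=p.

steep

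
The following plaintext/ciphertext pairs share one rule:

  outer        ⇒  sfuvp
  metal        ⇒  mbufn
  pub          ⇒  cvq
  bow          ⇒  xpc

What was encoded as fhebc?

badge

The output letters match the input read backwards, each shifted +1: outer reversed is retuo. Two steps: reverse the string, then apply a Caesar shift of +1.
Undoing it on fhebc: shift back: f−1=e, h−1=g, e−1=d, b−1=a, c−1=b → egdab; then reverse → badge.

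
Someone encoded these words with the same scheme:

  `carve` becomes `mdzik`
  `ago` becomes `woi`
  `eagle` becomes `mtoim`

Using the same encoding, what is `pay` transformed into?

gix

The output letters match the input read backwards, each shifted +8: carve reversed is evrac. The word is reversed, then every letter is shifted forward by 8.
For pay: reverse → yap; then shift: y+8=g, a+8=i, p+8=x.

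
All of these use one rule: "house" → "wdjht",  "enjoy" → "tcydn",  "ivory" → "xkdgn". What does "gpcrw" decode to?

Compare letters: h→w is +15, o→d is +15, u→j is +15 — a constant shift. This is a Caesar cipher with shift 15.
Reversing it on gpcrw: g−15=r, p−15=a, c−15=n, r−15=c, w−15=h.

ranch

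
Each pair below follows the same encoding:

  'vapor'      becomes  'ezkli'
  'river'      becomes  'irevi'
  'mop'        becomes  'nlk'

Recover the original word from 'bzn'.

yam

Each pair mirrors across the alphabet (v↔e, a↔z, p↔k): positions sum to 25. Letters are reflected about the middle of the alphabet (position → 25−position): Atbash.
Reversing it on bzn: b↔y, z↔a, n↔m.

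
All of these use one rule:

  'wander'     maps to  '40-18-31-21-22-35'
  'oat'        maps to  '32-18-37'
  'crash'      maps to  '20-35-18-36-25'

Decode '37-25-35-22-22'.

Letters become their 1-based position plus 17 (so a→18, b→19, …).
Reversing it on 37-25-35-22-22: 37→(37−17)÷1=20=t, 25→(25−17)÷1=8=h, 35→(35−17)÷1=18=r, 22→(22−17)÷1=5=e, 22→(22−17)÷1=5=e.

three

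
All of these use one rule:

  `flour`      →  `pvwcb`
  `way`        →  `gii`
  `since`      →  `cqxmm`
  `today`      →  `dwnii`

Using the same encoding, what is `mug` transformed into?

The shift depends on letter class: consonant f→p is +10, but vowel o→w is +8. The rule splits by letter class: vowels +8, consonants +10.
On mug: m(cons)+10=w, u(vowel)+8=c, g(cons)+10=q.

wcq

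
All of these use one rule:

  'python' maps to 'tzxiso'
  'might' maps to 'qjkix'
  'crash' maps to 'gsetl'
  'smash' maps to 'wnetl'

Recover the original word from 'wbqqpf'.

A repeating key of period 2 is used — shifts +4, +1 over and over.
Reversing it on wbqqpf: w−4=s, b−1=a, q−4=m, q−1=p, p−4=l, f−1=e.

sample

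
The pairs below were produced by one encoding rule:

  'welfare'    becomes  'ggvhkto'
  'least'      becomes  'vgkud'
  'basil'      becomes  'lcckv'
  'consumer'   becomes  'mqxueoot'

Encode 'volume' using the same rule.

Shifts by position in welfare: pos 0: w→g (+10), pos 1: e→g (+2), pos 2: l→v (+10), pos 3: f→h (+2) — repeating every 2. The shifts repeat in a cycle of length 2: positions 0,1,… shift by +10, +2, then the pattern repeats.
Applying it to volume: v+10=f, o+2=q, l+10=v, u+2=w, m+10=w, e+2=g.

fqvwwg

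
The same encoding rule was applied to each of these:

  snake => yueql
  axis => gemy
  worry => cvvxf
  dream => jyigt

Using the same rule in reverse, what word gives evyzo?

Shifts by position in snake: pos 0: s→y (+6), pos 1: n→u (+7), pos 2: a→e (+4), pos 3: k→q (+6), pos 4: e→l (+7) — repeating every 3. A repeating key of period 3 is used — shifts +6, +7, +4 over and over.
Reversing it on evyzo: e−6=y, v−7=o, y−4=u, z−6=t, o−7=h.

youth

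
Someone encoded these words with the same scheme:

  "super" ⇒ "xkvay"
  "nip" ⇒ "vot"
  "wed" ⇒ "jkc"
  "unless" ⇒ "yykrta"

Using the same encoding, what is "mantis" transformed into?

Read the word backwards and shift each letter +6.
For mantis: reverse → sitnam; then shift: s+6=y, i+6=o, t+6=z, n+6=t, a+6=g, m+6=s.

yoztgs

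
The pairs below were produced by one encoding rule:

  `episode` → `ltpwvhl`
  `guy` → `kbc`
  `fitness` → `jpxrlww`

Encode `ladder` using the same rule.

The shift depends on letter class: consonant p→t is +4, but vowel e→l is +7. Vowels shift forward by 7 and consonants shift forward by 4.
For ladder: l(cons)+4=p, a(vowel)+7=h, d(cons)+4=h, d(cons)+4=h, e(vowel)+7=l, r(cons)+4=v.

phhhlv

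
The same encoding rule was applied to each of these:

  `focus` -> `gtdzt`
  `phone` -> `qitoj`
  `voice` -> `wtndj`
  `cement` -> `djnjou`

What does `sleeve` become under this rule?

The shift depends on letter class: consonant f→g is +1, but vowel o→t is +5. Two shifts are in play — +5 for a/e/i/o/u, +1 for every other letter.
On sleeve: s(cons)+1=t, l(cons)+1=m, e(vowel)+5=j, e(vowel)+5=j, v(cons)+1=w, e(vowel)+5=j.

tmjjwj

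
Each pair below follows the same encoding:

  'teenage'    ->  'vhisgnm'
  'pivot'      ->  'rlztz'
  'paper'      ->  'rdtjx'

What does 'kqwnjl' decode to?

In teenage: t→v is +2, e→h is +3, e→i is +4, n→s is +5 — the shift increases by 1 each position. Each letter shifts forward by (position + 2), i.e. 2, 3, 4, … — the shift grows by one for each successive letter.
Decoding kqwnjl: k−2=i, q−3=n, w−4=s, n−5=i, j−6=d, l−7=e.

inside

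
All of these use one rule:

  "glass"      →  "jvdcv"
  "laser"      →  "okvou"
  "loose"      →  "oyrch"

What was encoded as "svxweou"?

Shifts by position in glass: pos 0: g→j (+3), pos 1: l→v (+10), pos 2: a→d (+3), pos 3: s→c (+10) — repeating every 2. The shifts repeat in a cycle of length 2: positions 0,1,… shift by +3, +10, then the pattern repeats.
Decoding svxweou: s−3=p, v−10=l, x−3=u, w−10=m, e−3=b, o−10=e, u−3=r.

plumber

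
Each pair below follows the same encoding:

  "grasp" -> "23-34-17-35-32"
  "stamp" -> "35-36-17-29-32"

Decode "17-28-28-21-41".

alley

The number is (letter's place in the alphabet, a=1) + 16.
Undoing it on 17-28-28-21-41: 17→(17−16)÷1=1=a, 28→(28−16)÷1=12=l, 28→(28−16)÷1=12=l, 21→(21−16)÷1=5=e, 41→(41−16)÷1=25=y.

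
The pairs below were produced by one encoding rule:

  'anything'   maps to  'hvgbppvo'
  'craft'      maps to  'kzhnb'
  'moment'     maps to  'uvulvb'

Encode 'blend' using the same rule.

jtlvl

Two shifts are in play — +7 for a/e/i/o/u, +8 for every other letter.
Applying it to blend: b(cons)+8=j, l(cons)+8=t, e(vowel)+7=l, n(cons)+8=v, d(cons)+8=l.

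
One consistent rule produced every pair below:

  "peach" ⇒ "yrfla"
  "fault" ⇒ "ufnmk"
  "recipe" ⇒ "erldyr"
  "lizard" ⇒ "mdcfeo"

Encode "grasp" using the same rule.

xefhy

p(15)→y(24) and e(4)→r(17) fit y≡3x+5 (mod 26); the inverse of 3 mod 26 is 9. Each letter's alphabet position (a=0..z=25) is mapped through 3·x+5 mod 26 — an affine cipher.
For grasp: g(6)→3·6+5≡23=x; r(17)→3·17+5≡4=e; a(0)→3·0+5≡5=f; s(18)→3·18+5≡7=h; p(15)→3·15+5≡24=y (all mod 26).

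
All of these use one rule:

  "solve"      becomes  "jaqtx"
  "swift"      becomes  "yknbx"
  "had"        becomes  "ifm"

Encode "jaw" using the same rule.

The output letters match the input read backwards, each shifted +5: solve reversed is evlos. The word is reversed, then every letter is shifted forward by 5.
On jaw: reverse → waj; then shift: w+5=b, a+5=f, j+5=o.

bfo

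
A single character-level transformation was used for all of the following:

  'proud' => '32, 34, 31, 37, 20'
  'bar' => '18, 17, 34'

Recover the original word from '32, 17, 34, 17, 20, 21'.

parade

p is letter #16 and maps to 32: an offset of 16. The number is (letter's place in the alphabet, a=1) + 16.
Decoding 32, 17, 34, 17, 20, 21: 32→(32−16)÷1=16=p, 17→(17−16)÷1=1=a, 34→(34−16)÷1=18=r, 17→(17−16)÷1=1=a, 20→(20−16)÷1=4=d, 21→(21−16)÷1=5=e.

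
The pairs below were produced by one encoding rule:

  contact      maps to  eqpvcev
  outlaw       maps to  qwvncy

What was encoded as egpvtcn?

central

Each letter is shifted forward by 2 in the alphabet (a Caesar shift of +2).
Undoing it on egpvtcn: e−2=c, g−2=e, p−2=n, v−2=t, t−2=r, c−2=a, n−2=l.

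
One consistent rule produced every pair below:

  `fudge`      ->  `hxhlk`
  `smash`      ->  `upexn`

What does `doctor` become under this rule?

frgyuy

Each letter shifts forward by (position + 2), i.e. 2, 3, 4, … — the shift grows by one for each successive letter.
For doctor: d+2=f, o+3=r, c+4=g, t+5=y, o+6=u, r+7=y.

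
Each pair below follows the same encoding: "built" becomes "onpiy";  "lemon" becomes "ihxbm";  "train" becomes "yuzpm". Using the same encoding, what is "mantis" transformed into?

xzmypj

b(1)→o(14) and u(20)→n(13) fit y≡15x+25 (mod 26); the inverse of 15 mod 26 is 7. This is an affine cipher: with a=0,…,z=25, each position x becomes (15x+25) mod 26.
Applying it to mantis: m(12)→15·12+25≡23=x; a(0)→15·0+25≡25=z; n(13)→15·13+25≡12=m; t(19)→15·19+25≡24=y; i(8)→15·8+25≡15=p; s(18)→15·18+25≡9=j (all mod 26).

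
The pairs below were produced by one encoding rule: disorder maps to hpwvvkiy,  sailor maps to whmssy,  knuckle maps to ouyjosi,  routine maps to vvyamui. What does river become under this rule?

vpzlv

A repeating key of period 2 is used — shifts +4, +7 over and over.
Applying it to river: r+4=v, i+7=p, v+4=z, e+7=l, r+4=v.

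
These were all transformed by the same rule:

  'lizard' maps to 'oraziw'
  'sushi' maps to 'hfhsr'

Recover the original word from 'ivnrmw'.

Each pair mirrors across the alphabet (l↔o, i↔r, z↔a): positions sum to 25. This is the alphabet-reversal cipher (Atbash): a becomes z, b becomes y, etc.
Decoding ivnrmw: i↔r, v↔e, n↔m, r↔i, m↔n, w↔d.

remind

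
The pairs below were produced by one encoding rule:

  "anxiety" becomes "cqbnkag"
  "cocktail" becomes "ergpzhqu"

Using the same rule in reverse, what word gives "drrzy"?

bonus

In anxiety: a→c is +2, n→q is +3, x→b is +4, i→n is +5 — the shift increases by 1 each position. Letter i (0-indexed) is shifted by i+2, so successive shifts are 2, 3, 4, ….
Reversing it on drrzy: d−2=b, r−3=o, r−4=n, z−5=u, y−6=s.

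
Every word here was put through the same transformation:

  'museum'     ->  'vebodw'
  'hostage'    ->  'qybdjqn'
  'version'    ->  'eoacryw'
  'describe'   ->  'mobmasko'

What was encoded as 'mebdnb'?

Shifts by position in museum: pos 0: m→v (+9), pos 1: u→e (+10), pos 2: s→b (+9), pos 3: e→o (+10) — repeating every 2. A repeating key of period 2 is used — shifts +9, +10 over and over.
Undoing it on mebdnb: m−9=d, e−10=u, b−9=s, d−10=t, n−9=e, b−10=r.

duster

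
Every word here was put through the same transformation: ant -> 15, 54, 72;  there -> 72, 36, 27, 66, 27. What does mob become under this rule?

51, 57, 18

Each letter becomes 3×(its alphabet position, a=1..z=26) + 12.
On mob: m=13→51, o=15→57, b=2→18.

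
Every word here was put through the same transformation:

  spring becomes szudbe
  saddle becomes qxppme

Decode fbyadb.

prompt

Read the word backwards and shift each letter +12.
Decoding fbyadb: shift back: f−12=t, b−12=p, y−12=m, a−12=o, d−12=r, b−12=p → tpmorp; then reverse → prompt.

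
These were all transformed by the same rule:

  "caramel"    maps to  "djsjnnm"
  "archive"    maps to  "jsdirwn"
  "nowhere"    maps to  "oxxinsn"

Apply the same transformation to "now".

The shift depends on letter class: consonant c→d is +1, but vowel a→j is +9. Two shifts are in play — +9 for a/e/i/o/u, +1 for every other letter.
For now: n(cons)+1=o, o(vowel)+9=x, w(cons)+1=x.

oxx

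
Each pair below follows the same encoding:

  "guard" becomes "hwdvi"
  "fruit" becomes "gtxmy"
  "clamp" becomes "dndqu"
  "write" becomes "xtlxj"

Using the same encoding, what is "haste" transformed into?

In guard: g→h is +1, u→w is +2, a→d is +3, r→v is +4 — the shift increases by 1 each position. Letter i (0-indexed) is shifted by i+1, so successive shifts are 1, 2, 3, ….
For haste: h+1=i, a+2=c, s+3=v, t+4=x, e+5=j.

icvxj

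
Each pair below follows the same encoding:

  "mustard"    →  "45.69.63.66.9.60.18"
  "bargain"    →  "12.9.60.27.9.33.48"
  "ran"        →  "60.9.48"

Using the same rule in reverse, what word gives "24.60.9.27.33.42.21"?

fragile

With a=1..z=26, the number is 3·pos + 6.
Reversing it on 24.60.9.27.33.42.21: 24→(24−6)÷3=6=f, 60→(60−6)÷3=18=r, 9→(9−6)÷3=1=a, 27→(27−6)÷3=7=g, 33→(33−6)÷3=9=i, 42→(42−6)÷3=12=l, 21→(21−6)÷3=5=e.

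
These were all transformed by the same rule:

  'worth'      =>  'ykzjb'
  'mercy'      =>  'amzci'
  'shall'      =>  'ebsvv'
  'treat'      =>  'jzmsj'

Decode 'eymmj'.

This is an affine cipher: with a=0,…,z=25, each position x becomes (5x+18) mod 26.
Reversing it on eymmj: e(4)→21·(4−18)≡18=s; y(24)→21·(24−18)≡22=w; m(12)→21·(12−18)≡4=e; m(12)→21·(12−18)≡4=e; j(9)→21·(9−18)≡19=t (all mod 26).

sweet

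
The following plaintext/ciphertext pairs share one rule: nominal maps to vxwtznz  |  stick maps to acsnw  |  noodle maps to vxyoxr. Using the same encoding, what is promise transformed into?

xayxufs

In nominal: n→v is +8, o→x is +9, m→w is +10, i→t is +11 — the shift increases by 1 each position. Letter i (0-indexed) is shifted by i+8, so successive shifts are 8, 9, 10, ….
On promise: p+8=x, r+9=a, o+10=y, m+11=x, i+12=u, s+13=f, e+14=s.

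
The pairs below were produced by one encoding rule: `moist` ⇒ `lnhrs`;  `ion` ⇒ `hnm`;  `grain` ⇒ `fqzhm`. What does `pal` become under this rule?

ozk

Every letter moves 25 places later in the alphabet, wrapping around z→a.
For pal: p+25=o, a+25=z, l+25=k.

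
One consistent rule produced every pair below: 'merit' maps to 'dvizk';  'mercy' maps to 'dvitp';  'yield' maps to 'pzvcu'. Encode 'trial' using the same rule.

Compare letters: m→d is +17, e→v is +17, r→i is +17 — a constant shift. Every letter moves 17 places later in the alphabet, wrapping around z→a.
On trial: t+17=k, r+17=i, i+17=z, a+17=r, l+17=c.

kizrc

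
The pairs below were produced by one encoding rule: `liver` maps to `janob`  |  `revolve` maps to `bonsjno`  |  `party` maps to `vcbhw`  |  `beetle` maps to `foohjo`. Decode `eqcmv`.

swamp

This is an affine cipher: with a=0,…,z=25, each position x becomes (3x+2) mod 26.
Undoing it on eqcmv: e(4)→9·(4−2)≡18=s; q(16)→9·(16−2)≡22=w; c(2)→9·(2−2)≡0=a; m(12)→9·(12−2)≡12=m; v(21)→9·(21−2)≡15=p (all mod 26).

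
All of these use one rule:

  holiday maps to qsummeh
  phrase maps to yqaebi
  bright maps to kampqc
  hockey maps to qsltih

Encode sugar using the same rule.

bypea

The shift depends on letter class: consonant h→q is +9, but vowel o→s is +4. Two shifts are in play — +4 for a/e/i/o/u, +9 for every other letter.
For sugar: s(cons)+9=b, u(vowel)+4=y, g(cons)+9=p, a(vowel)+4=e, r(cons)+9=a.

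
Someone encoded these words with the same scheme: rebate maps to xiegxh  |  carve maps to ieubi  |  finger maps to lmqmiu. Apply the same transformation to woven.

Shifts by position in rebate: pos 0: r→x (+6), pos 1: e→i (+4), pos 2: b→e (+3), pos 3: a→g (+6), pos 4: t→x (+4), pos 5: e→h (+3) — repeating every 3. A repeating key of period 3 is used — shifts +6, +4, +3 over and over.
For woven: w+6=c, o+4=s, v+3=y, e+6=k, n+4=r.

csykr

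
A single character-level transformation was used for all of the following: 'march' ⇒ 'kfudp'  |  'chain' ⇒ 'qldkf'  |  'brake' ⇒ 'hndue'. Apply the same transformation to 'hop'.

The output letters match the input read backwards, each shifted +3: march reversed is hcram. Two steps: reverse the string, then apply a Caesar shift of +3.
On hop: reverse → poh; then shift: p+3=s, o+3=r, h+3=k.

srk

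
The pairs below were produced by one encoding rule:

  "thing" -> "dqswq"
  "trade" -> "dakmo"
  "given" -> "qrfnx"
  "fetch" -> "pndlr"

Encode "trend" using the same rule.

daown

Shifts by position in thing: pos 0: t→d (+10), pos 1: h→q (+9), pos 2: i→s (+10), pos 3: n→w (+9) — repeating every 2. The shifts repeat in a cycle of length 2: positions 0,1,… shift by +10, +9, then the pattern repeats.
Applying it to trend: t+10=d, r+9=a, e+10=o, n+9=w, d+10=n.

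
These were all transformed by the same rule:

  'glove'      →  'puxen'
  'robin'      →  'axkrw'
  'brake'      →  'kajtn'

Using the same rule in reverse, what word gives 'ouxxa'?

Compare letters: g→p is +9, l→u is +9, o→x is +9 — a constant shift. Each letter is shifted forward by 9 in the alphabet (a Caesar shift of +9).
Decoding ouxxa: o−9=f, u−9=l, x−9=o, x−9=o, a−9=r.

floor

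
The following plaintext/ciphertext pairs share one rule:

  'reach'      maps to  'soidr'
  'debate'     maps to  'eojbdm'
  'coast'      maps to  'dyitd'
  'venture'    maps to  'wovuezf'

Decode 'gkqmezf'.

Shifts by position in reach: pos 0: r→s (+1), pos 1: e→o (+10), pos 2: a→i (+8), pos 3: c→d (+1), pos 4: h→r (+10) — repeating every 3. A repeating key of period 3 is used — shifts +1, +10, +8 over and over.
Decoding gkqmezf: g−1=f, k−10=a, q−8=i, m−1=l, e−10=u, z−8=r, f−1=e.

failure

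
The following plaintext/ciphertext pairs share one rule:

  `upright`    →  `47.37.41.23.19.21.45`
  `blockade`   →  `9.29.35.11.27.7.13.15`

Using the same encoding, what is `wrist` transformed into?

u(#21)→47 and p(#16)→37: differences scale by 2, so n = 2·pos + 5. With a=1..z=26, the number is 2·pos + 5.
On wrist: w=23→51, r=18→41, i=9→23, s=19→43, t=20→45.

51.41.23.43.45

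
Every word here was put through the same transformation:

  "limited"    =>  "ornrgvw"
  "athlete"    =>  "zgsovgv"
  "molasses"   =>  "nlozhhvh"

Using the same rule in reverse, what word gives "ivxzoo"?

recall

Each pair mirrors across the alphabet (l↔o, i↔r, m↔n): positions sum to 25. Letters are reflected about the middle of the alphabet (position → 25−position): Atbash.
Reversing it on ivxzoo: i↔r, v↔e, x↔c, z↔a, o↔l, o↔l.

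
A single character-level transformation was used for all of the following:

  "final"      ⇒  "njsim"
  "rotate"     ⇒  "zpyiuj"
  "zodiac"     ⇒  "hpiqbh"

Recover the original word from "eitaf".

Shifts by position in final: pos 0: f→n (+8), pos 1: i→j (+1), pos 2: n→s (+5), pos 3: a→i (+8), pos 4: l→m (+1) — repeating every 3. The shifts repeat in a cycle of length 3: positions 0,1,… shift by +8, +1, +5, then the pattern repeats.
Decoding eitaf: e−8=w, i−1=h, t−5=o, a−8=s, f−1=e.

whose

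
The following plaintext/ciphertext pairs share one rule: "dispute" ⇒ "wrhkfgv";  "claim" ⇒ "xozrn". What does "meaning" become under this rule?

Each pair mirrors across the alphabet (d↔w, i↔r, s↔h): positions sum to 25. This is the alphabet-reversal cipher (Atbash): a becomes z, b becomes y, etc.
Applying it to meaning: m↔n, e↔v, a↔z, n↔m, i↔r, n↔m, g↔t.

nvzmrmt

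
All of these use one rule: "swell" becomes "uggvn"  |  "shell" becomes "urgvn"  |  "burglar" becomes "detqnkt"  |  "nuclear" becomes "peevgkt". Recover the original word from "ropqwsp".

penguin

Shifts by position in swell: pos 0: s→u (+2), pos 1: w→g (+10), pos 2: e→g (+2), pos 3: l→v (+10) — repeating every 2. It's a Vigenère-style cipher with numeric key [2,10]: position i shifts by key[i mod 2].
Reversing it on ropqwsp: r−2=p, o−10=e, p−2=n, q−10=g, w−2=u, s−10=i, p−2=n.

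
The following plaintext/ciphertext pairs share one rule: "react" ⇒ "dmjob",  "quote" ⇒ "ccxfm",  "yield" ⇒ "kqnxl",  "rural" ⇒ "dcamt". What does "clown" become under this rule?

Shifts by position in react: pos 0: r→d (+12), pos 1: e→m (+8), pos 2: a→j (+9), pos 3: c→o (+12), pos 4: t→b (+8) — repeating every 3. The shifts repeat in a cycle of length 3: positions 0,1,… shift by +12, +8, +9, then the pattern repeats.
On clown: c+12=o, l+8=t, o+9=x, w+12=i, n+8=v.

otxiv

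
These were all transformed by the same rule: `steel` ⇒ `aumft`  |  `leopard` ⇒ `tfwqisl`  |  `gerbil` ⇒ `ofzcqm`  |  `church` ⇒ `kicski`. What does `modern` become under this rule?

It's a Vigenère-style cipher with numeric key [8,1]: position i shifts by key[i mod 2].
Applying it to modern: m+8=u, o+1=p, d+8=l, e+1=f, r+8=z, n+1=o.

uplfzo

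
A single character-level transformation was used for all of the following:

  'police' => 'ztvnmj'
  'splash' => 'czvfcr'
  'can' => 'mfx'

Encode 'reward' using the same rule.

The shift depends on letter class: consonant p→z is +10, but vowel o→t is +5. Two shifts are in play — +5 for a/e/i/o/u, +10 for every other letter.
For reward: r(cons)+10=b, e(vowel)+5=j, w(cons)+10=g, a(vowel)+5=f, r(cons)+10=b, d(cons)+10=n.

bjgfbn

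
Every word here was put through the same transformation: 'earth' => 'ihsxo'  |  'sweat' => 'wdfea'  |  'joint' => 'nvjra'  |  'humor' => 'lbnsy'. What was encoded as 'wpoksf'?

single

A repeating key of period 3 is used — shifts +4, +7, +1 over and over.
Undoing it on wpoksf: w−4=s, p−7=i, o−1=n, k−4=g, s−7=l, f−1=e.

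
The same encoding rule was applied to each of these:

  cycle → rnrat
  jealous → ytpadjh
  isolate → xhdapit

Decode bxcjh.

minus

Compare letters: c→r is +15, y→n is +15, c→r is +15 — a constant shift. Each letter is shifted forward by 15 in the alphabet (a Caesar shift of +15).
Decoding bxcjh: b−15=m, x−15=i, c−15=n, j−15=u, h−15=s.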